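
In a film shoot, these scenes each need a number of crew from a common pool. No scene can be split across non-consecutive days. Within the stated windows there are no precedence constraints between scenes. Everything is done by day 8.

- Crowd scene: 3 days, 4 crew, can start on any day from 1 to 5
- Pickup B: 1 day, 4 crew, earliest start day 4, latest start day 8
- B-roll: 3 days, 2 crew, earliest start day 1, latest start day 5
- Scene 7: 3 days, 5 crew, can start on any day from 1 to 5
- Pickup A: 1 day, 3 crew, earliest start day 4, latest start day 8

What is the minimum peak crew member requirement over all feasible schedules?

Early-start (Crowd scene@1, Pickup B@4, B-roll@1, Scene 7@1, Pickup A@4) gives peak 11: d1:11  d2:11  d3:11  d4:7  d5:0  d6:0  d7:0  d8:0.
Shift Scene 7→5, Pickup A→8.
Schedule Crowd scene@1, Pickup B@4, B-roll@1, Scene 7@5, Pickup A@8: d1:6  d2:6  d3:6  d4:4  d5:5  d6:5  d7:5  d8:3 — peak 6.

6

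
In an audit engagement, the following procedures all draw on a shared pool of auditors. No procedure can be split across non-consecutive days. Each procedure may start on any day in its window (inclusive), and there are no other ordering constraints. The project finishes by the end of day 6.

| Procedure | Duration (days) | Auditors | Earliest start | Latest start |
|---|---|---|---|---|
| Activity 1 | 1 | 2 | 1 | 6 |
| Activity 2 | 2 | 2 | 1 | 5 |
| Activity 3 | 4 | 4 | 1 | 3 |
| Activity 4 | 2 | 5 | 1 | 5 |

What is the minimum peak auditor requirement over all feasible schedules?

6

Early-start (Activity 1@1, Activity 2@1, Activity 3@1, Activity 4@1) gives peak 13: d1:13  d2:11  d3:4  d4:4  d5:0  d6:0.
Shift Activity 2→2, Activity 4→5.
Schedule Activity 1@1, Activity 2@2, Activity 3@1, Activity 4@5: d1:6  d2:6  d3:6  d4:4  d5:5  d6:5 — peak 6.
Total auditor-days = 32 over 6 days ⇒ peak ≥ ⌈32/6⌉ = 6, so 6 is optimal.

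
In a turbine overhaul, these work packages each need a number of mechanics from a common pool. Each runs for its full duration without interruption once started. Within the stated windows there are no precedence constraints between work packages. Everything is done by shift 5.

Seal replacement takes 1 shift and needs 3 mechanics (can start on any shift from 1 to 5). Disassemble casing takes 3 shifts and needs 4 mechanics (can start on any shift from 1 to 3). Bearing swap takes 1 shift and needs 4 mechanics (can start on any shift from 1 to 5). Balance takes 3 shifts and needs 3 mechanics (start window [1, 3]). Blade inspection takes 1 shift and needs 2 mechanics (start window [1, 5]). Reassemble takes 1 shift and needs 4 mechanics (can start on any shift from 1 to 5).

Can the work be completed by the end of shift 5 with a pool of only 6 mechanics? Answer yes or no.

no

Total mechanic-shifts = 34; over 5 shifts the average is 34/5 > 6, so some shift must exceed 6.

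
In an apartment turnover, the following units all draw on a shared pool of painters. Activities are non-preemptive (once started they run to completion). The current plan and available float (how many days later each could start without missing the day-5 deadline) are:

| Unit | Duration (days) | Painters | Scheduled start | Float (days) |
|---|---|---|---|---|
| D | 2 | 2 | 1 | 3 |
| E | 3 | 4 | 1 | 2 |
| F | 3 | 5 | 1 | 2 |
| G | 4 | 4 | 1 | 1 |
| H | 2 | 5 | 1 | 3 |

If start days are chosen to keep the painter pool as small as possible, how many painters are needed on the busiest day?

Early-start (D@1, E@1, F@1, G@1, H@1) gives peak 20: d1:20  d2:20  d3:13  d4:4  d5:0.
Shift E→3, H→4.
Schedule D@1, E@3, F@1, G@1, H@4: d1:11  d2:11  d3:13  d4:13  d5:9 — peak 13.

13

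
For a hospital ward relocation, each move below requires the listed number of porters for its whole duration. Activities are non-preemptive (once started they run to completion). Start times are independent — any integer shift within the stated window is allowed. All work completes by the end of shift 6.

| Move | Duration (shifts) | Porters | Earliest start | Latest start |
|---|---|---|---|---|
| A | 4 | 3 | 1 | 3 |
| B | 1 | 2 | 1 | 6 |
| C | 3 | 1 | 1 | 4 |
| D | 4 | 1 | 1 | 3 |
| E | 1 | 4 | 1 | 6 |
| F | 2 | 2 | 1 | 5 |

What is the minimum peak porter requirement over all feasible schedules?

5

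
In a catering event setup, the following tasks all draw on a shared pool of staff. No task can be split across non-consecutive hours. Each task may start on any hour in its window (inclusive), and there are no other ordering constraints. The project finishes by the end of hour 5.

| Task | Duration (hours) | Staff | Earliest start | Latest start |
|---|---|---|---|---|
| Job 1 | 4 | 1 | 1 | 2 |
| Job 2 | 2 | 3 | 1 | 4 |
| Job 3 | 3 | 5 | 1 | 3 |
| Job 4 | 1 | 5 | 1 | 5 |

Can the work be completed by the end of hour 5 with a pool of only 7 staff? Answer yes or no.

The minimum achievable peak is 8; 7 < 8, so no feasible schedule stays within the cap.

no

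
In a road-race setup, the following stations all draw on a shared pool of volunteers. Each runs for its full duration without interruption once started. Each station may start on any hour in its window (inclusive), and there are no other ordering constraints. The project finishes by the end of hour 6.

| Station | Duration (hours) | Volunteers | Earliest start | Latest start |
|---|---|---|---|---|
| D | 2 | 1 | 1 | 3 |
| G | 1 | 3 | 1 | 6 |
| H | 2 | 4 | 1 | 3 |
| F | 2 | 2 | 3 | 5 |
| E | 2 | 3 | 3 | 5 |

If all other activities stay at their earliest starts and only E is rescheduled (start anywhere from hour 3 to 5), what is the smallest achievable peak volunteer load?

8

E@3: h1:8  h2:5  h3:5  h4:5  h5:0  h6:0 → peak 8
E@4: h1:8  h2:5  h3:2  h4:5  h5:3  h6:0 → peak 8
E@5: h1:8  h2:5  h3:2  h4:2  h5:3  h6:3 → peak 8
Best is E@3, peak 8.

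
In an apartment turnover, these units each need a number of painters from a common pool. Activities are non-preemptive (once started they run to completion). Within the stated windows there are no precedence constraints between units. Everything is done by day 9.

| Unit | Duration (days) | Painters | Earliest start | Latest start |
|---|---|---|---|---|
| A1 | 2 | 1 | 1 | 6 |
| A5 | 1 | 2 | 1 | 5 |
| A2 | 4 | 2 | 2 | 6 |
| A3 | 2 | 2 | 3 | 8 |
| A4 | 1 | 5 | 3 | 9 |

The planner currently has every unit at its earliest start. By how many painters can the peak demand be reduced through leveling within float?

Early-start peak: d1:3  d2:3  d3:9  d4:4  d5:2  d6:0  d7:0  d8:0  d9:0 ⇒ 9.
Leveled (A1@1, A5@1, A2@2, A3@3, A4@6): d1:3  d2:3  d3:4  d4:4  d5:2  d6:5  d7:0  d8:0  d9:0 ⇒ 5.
Reduction 9 − 5 = 4.

4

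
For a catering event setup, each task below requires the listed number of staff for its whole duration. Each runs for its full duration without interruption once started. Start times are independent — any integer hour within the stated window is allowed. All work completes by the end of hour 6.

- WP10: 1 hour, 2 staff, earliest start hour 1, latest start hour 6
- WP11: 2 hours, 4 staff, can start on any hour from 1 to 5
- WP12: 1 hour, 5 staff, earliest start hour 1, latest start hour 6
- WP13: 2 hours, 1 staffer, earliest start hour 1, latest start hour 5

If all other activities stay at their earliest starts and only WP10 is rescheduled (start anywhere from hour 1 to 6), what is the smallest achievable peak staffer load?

WP10@1: h1:12  h2:5  h3:0  h4:0  h5:0  h6:0 → peak 12
WP10@2: h1:10  h2:7  h3:0  h4:0  h5:0  h6:0 → peak 10
WP10@3: h1:10  h2:5  h3:2  h4:0  h5:0  h6:0 → peak 10
WP10@4: h1:10  h2:5  h3:0  h4:2  h5:0  h6:0 → peak 10
WP10@5: h1:10  h2:5  h3:0  h4:0  h5:2  h6:0 → peak 10
WP10@6: h1:10  h2:5  h3:0  h4:0  h5:0  h6:2 → peak 10
Best is WP10@2, peak 10.

10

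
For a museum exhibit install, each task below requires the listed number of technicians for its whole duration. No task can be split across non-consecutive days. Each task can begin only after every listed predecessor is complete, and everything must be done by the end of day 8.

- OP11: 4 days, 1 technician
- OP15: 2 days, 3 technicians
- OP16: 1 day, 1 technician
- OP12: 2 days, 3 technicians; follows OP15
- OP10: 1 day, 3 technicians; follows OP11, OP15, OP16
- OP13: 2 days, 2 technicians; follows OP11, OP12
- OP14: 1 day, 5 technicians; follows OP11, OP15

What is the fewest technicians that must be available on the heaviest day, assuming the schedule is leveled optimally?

Early-start (OP11@1, OP15@1, OP16@1, OP12@3, OP10@5, OP13@5, OP14@5) gives peak 10: d1:5  d2:4  d3:4  d4:4  d5:10  d6:2  d7:0  d8:0.
Shift OP14→7.
Schedule OP11@1, OP15@1, OP16@1, OP12@3, OP10@5, OP13@5, OP14@7: d1:5  d2:4  d3:4  d4:4  d5:5  d6:2  d7:5  d8:0 — peak 5.

5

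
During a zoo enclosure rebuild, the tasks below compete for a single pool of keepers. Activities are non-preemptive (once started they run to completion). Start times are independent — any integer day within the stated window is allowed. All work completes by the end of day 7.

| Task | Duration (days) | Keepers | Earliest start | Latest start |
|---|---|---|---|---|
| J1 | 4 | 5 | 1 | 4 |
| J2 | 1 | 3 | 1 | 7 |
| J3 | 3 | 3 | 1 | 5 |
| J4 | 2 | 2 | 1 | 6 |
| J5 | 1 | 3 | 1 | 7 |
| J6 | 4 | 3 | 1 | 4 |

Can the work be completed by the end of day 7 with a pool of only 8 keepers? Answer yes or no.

yes

Schedule J1@1, J2@1, J3@5, J4@5, J5@2, J6@3: d1:8  d2:8  d3:8  d4:8  d5:8  d6:8  d7:3 — peak 8 ≤ 8.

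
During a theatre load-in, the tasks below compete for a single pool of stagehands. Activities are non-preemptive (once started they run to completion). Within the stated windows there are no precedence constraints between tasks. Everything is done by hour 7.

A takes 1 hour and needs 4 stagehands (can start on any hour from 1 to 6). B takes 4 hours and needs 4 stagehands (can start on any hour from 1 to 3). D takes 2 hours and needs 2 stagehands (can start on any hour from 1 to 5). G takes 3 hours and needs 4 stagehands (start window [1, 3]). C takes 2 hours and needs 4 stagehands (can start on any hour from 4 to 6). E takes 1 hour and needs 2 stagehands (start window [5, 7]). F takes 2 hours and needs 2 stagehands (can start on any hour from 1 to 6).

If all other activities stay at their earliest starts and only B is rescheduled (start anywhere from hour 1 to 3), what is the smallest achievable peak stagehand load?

12

B@1: h1:16  h2:12  h3:8  h4:8  h5:6  h6:0  h7:0 → peak 16
B@2: h1:12  h2:12  h3:8  h4:8  h5:10  h6:0  h7:0 → peak 12
B@3: h1:12  h2:8  h3:8  h4:8  h5:10  h6:4  h7:0 → peak 12
Best is B@2, peak 12.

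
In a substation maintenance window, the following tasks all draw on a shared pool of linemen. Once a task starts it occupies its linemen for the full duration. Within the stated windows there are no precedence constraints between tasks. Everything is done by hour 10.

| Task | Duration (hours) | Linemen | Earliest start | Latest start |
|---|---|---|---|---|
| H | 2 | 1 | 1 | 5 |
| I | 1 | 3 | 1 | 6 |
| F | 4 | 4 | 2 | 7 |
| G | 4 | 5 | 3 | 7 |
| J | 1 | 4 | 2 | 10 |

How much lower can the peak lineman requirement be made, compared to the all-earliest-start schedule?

4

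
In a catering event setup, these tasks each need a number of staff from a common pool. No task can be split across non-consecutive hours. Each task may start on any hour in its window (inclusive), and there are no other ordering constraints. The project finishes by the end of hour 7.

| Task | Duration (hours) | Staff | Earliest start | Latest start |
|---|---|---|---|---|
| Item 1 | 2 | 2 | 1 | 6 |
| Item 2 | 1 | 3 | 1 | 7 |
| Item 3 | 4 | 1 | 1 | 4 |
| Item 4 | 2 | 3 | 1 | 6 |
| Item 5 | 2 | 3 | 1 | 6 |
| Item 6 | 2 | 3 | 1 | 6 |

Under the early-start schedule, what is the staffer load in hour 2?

At early start, hour 2 has: Item 1, Item 3, Item 4, Item 5, Item 6.
Demand: 2 + 1 + 3 + 3 + 3 = 12.

12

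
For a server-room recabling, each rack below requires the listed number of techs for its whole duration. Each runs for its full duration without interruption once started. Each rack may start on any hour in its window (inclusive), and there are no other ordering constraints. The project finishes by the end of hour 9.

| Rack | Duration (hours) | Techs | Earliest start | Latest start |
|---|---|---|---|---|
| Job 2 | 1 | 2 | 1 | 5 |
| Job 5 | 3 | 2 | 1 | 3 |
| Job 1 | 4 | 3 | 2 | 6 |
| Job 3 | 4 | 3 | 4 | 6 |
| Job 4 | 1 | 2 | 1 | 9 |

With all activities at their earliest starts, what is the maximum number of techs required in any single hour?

Early-start schedule: Job 2@1, Job 5@1, Job 1@2, Job 3@4, Job 4@1.
Load per hour: hour 1: 6, hour 2: 5, hour 3: 5, hour 4: 6, hour 5: 6, hour 6: 3, hour 7: 3, hour 8: 0, hour 9: 0.
Peak is 6.

6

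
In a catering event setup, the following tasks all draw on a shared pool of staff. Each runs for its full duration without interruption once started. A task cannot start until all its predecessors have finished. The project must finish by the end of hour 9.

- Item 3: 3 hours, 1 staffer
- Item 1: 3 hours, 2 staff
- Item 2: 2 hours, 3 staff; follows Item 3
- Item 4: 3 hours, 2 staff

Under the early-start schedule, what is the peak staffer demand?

5

Early-start schedule: Item 3@1, Item 1@1, Item 2@4, Item 4@1.
Load per hour: hour 1: 5, hour 2: 5, hour 3: 5, hour 4: 3, hour 5: 3, hour 6: 0, hour 7: 0, hour 8: 0, hour 9: 0.
Peak is 5.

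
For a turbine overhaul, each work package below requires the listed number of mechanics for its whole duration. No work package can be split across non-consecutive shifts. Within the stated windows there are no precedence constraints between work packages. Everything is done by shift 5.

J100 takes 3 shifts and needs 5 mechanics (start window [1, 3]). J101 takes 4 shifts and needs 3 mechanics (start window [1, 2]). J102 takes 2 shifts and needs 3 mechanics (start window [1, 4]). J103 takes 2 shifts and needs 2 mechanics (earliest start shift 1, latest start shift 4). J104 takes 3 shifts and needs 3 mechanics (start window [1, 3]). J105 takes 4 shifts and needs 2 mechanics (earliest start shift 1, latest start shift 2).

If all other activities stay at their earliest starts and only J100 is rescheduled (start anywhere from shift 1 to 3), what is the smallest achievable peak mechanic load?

J100@1: s1:18  s2:18  s3:13  s4:5  s5:0 → peak 18
J100@2: s1:13  s2:18  s3:13  s4:10  s5:0 → peak 18
J100@3: s1:13  s2:13  s3:13  s4:10  s5:5 → peak 13
Best is J100@3, peak 13.

13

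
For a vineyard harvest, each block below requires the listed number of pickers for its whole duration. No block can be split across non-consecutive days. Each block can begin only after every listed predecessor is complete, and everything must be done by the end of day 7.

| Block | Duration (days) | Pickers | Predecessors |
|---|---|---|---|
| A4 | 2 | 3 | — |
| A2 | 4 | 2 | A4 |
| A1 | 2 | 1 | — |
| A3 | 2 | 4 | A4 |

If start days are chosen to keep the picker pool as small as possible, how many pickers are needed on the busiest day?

6

Schedule A4@1, A2@3, A1@1, A3@3: d1:4  d2:4  d3:6  d4:6  d5:2  d6:2  d7:0 — peak 6.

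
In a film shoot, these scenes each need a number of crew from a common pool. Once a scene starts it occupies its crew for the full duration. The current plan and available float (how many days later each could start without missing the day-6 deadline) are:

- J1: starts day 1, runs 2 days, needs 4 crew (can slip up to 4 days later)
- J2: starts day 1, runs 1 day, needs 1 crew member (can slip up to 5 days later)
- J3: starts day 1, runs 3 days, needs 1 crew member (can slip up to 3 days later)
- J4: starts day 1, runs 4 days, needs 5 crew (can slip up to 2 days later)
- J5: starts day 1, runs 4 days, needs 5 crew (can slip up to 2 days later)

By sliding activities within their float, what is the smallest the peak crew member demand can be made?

11

Early-start (J1@1, J2@1, J3@1, J4@1, J5@1) gives peak 16: d1:16  d2:15  d3:11  d4:10  d5:0  d6:0.
Shift J5→3.
Schedule J1@1, J2@1, J3@1, J4@1, J5@3: d1:11  d2:10  d3:11  d4:10  d5:5  d6:5 — peak 11.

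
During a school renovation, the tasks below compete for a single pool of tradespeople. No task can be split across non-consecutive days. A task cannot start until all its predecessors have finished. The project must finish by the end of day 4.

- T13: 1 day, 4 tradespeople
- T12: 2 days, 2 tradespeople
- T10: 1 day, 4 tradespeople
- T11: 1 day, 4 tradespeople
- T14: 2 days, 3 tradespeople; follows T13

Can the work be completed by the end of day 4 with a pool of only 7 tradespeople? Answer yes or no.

yes

Schedule T13@1, T12@1, T10@2, T11@3, T14@3: d1:6  d2:6  d3:7  d4:3 — peak 7 ≤ 7.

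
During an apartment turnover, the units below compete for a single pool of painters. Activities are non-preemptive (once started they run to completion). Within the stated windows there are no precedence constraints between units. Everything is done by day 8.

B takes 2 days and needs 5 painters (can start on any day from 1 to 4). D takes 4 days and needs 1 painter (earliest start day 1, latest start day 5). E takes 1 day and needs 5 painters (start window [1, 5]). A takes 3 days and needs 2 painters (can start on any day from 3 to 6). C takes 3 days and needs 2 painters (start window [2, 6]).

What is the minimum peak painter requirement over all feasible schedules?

5

Early-start (B@1, D@1, E@1, A@3, C@2) gives peak 11: d1:11  d2:8  d3:5  d4:5  d5:2  d6:0  d7:0  d8:0.
Shift D→4, E→3, A→4, C→4.
Schedule B@1, D@4, E@3, A@4, C@4: d1:5  d2:5  d3:5  d4:5  d5:5  d6:5  d7:1  d8:0 — peak 5.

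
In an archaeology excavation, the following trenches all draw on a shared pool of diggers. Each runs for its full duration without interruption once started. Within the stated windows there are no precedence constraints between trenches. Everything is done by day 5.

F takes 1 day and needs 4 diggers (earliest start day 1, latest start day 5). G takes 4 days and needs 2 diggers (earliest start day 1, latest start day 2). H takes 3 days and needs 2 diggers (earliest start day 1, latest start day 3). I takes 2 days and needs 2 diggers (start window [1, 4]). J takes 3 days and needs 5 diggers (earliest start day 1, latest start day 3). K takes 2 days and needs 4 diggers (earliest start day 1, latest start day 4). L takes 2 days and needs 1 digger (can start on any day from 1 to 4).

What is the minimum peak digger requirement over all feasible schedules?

10

Early-start (F@1, G@1, H@1, I@1, J@1, K@1, L@1) gives peak 20: d1:20  d2:16  d3:9  d4:2  d5:0.
Shift G→2, I→4, J→3, L→2.
Schedule F@1, G@2, H@1, I@4, J@3, K@1, L@2: d1:10  d2:9  d3:10  d4:9  d5:9 — peak 10.
Total digger-days = 47 over 5 days ⇒ peak ≥ ⌈47/5⌉ = 10, so 10 is optimal.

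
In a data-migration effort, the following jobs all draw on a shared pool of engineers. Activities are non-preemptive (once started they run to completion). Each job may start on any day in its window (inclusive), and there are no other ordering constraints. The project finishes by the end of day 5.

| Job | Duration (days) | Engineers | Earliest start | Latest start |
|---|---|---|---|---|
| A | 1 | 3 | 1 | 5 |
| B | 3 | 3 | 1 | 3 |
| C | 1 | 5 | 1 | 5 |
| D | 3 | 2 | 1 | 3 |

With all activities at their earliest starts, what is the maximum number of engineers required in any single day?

Early-start schedule: A@1, B@1, C@1, D@1.
Load per day: day 1: 13, day 2: 5, day 3: 5, day 4: 0, day 5: 0.
Peak is 13.

13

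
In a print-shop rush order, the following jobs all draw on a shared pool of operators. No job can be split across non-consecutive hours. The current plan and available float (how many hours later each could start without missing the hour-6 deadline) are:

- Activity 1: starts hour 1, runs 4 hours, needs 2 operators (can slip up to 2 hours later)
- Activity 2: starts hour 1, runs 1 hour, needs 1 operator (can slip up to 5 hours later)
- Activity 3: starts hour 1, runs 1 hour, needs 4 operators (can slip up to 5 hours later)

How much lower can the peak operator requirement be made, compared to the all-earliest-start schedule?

3

Early-start peak: h1:7  h2:2  h3:2  h4:2  h5:0  h6:0 ⇒ 7.
Leveled (Activity 1@1, Activity 2@1, Activity 3@5): h1:3  h2:2  h3:2  h4:2  h5:4  h6:0 ⇒ 4.
Reduction 7 − 4 = 3.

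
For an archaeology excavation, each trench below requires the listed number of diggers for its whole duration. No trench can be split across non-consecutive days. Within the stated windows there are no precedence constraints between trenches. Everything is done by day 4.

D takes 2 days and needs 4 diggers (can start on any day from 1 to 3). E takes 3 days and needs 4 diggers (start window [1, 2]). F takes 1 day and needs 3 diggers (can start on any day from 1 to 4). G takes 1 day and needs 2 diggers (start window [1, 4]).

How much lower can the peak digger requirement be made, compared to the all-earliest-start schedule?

Early-start peak: d1:13  d2:8  d3:4  d4:0 ⇒ 13.
Leveled (D@1, E@1, F@3, G@4): d1:8  d2:8  d3:7  d4:2 ⇒ 8.
Reduction 13 − 8 = 5.

5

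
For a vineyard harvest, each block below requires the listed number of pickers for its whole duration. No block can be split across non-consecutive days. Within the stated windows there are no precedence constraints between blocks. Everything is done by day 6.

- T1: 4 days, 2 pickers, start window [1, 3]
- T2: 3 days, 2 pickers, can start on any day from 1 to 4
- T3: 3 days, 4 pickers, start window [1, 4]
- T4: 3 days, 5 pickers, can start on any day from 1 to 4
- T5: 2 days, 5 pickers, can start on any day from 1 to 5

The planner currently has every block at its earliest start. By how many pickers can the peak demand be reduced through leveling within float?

9

Early-start peak: d1:18  d2:18  d3:13  d4:2  d5:0  d6:0 ⇒ 18.
Leveled (T1@1, T2@1, T3@4, T4@1, T5@5): d1:9  d2:9  d3:9  d4:6  d5:9  d6:9 ⇒ 9.
Reduction 18 − 9 = 9.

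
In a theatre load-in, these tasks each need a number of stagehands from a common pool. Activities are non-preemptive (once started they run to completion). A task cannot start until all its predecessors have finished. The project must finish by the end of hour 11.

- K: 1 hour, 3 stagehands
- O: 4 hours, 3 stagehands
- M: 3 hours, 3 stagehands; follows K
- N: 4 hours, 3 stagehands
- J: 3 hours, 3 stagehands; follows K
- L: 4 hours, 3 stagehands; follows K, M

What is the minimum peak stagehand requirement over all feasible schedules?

6

Early-start (K@1, O@1, M@2, N@1, J@2, L@5) gives peak 12: h1:9  h2:12  h3:12  h4:12  h5:3  h6:3  h7:3  h8:3  h9:0  h10:0  h11:0.
Shift N→5, J→5, L→8.
Schedule K@1, O@1, M@2, N@5, J@5, L@8: h1:6  h2:6  h3:6  h4:6  h5:6  h6:6  h7:6  h8:6  h9:3  h10:3  h11:3 — peak 6.
Total stagehand-hours = 57 over 11 hours ⇒ peak ≥ ⌈57/11⌉ = 6, so 6 is optimal.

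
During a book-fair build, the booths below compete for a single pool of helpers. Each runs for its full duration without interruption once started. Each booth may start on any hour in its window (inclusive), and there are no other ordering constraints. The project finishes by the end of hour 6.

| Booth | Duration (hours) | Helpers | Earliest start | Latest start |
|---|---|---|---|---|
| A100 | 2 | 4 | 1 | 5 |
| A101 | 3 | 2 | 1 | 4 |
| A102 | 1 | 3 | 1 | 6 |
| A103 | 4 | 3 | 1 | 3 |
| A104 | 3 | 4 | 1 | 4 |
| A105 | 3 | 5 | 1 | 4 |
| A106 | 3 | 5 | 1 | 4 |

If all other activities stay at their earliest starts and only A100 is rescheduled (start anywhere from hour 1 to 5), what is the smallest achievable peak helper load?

22

A100@1: h1:26  h2:23  h3:19  h4:3  h5:0  h6:0 → peak 26
A100@2: h1:22  h2:23  h3:23  h4:3  h5:0  h6:0 → peak 23
A100@3: h1:22  h2:19  h3:23  h4:7  h5:0  h6:0 → peak 23
A100@4: h1:22  h2:19  h3:19  h4:7  h5:4  h6:0 → peak 22
A100@5: h1:22  h2:19  h3:19  h4:3  h5:4  h6:4 → peak 22
Best is A100@4, peak 22.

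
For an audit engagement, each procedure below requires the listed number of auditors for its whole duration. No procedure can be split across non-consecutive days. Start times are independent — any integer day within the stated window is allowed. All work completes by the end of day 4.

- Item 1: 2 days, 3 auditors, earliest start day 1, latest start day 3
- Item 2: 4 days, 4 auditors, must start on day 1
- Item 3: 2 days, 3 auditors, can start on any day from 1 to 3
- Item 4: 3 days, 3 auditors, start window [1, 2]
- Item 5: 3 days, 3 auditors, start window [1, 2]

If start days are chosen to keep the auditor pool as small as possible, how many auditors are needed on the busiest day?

Early-start (Item 1@1, Item 2@1, Item 3@1, Item 4@1, Item 5@1) gives peak 16: d1:16  d2:16  d3:10  d4:4.
Shift Item 3→3.
Schedule Item 1@1, Item 2@1, Item 3@3, Item 4@1, Item 5@1: d1:13  d2:13  d3:13  d4:7 — peak 13.

13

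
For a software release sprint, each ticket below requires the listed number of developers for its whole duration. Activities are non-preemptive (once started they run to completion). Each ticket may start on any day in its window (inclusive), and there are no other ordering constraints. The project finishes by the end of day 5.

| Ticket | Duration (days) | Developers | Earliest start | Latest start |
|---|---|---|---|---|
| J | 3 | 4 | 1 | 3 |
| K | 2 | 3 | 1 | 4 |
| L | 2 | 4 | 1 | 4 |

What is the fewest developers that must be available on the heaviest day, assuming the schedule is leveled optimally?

Early-start (J@1, K@1, L@1) gives peak 11: d1:11  d2:11  d3:4  d4:0  d5:0.
Shift L→4.
Schedule J@1, K@1, L@4: d1:7  d2:7  d3:4  d4:4  d5:4 — peak 7.

7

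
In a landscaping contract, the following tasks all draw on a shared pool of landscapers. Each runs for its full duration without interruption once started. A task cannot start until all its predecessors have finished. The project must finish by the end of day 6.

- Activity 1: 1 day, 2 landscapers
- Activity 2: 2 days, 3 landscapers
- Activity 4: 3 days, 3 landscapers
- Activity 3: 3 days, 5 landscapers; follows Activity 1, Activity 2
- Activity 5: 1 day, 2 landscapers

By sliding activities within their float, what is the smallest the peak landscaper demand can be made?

7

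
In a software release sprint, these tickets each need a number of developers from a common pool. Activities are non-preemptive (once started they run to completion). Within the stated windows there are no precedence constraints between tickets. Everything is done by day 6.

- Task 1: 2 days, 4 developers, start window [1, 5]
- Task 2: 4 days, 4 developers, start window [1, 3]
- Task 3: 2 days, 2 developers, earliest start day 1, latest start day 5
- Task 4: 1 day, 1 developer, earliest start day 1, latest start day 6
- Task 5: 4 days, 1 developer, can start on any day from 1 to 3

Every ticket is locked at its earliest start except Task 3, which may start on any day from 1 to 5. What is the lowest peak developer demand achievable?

Task 3@1: d1:12  d2:11  d3:5  d4:5  d5:0  d6:0 → peak 12
Task 3@2: d1:10  d2:11  d3:7  d4:5  d5:0  d6:0 → peak 11
Task 3@3: d1:10  d2:9  d3:7  d4:7  d5:0  d6:0 → peak 10
Task 3@4: d1:10  d2:9  d3:5  d4:7  d5:2  d6:0 → peak 10
Task 3@5: d1:10  d2:9  d3:5  d4:5  d5:2  d6:2 → peak 10
Best is Task 3@3, peak 10.

10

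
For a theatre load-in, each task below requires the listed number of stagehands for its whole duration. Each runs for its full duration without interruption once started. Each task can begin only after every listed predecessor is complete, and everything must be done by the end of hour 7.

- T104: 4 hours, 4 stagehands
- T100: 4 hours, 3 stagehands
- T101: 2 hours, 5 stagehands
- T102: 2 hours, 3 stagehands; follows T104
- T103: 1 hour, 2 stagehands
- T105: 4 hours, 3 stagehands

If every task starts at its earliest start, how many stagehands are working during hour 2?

15

At early start, hour 2 has: T104, T100, T101, T105.
Demand: 4 + 3 + 5 + 3 = 15.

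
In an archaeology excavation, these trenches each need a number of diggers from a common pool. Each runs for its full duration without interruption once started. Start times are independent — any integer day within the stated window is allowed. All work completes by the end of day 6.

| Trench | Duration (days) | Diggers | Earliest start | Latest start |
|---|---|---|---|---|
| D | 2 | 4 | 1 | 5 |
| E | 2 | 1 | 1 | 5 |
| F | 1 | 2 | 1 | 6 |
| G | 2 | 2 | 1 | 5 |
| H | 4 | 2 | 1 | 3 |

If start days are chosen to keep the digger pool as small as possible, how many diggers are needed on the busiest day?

5

Early-start (D@1, E@1, F@1, G@1, H@1) gives peak 11: d1:11  d2:9  d3:2  d4:2  d5:0  d6:0.
Shift F→3, G→4, H→3.
Schedule D@1, E@1, F@3, G@4, H@3: d1:5  d2:5  d3:4  d4:4  d5:4  d6:2 — peak 5.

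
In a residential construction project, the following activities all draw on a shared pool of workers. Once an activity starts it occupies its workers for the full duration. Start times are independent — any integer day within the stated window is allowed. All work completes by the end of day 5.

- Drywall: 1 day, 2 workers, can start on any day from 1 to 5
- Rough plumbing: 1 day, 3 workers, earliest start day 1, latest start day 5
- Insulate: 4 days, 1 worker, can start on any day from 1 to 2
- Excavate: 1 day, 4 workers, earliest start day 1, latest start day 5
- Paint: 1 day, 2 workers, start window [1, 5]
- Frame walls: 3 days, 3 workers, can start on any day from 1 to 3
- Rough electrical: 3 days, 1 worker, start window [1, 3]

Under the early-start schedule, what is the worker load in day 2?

At early start, day 2 has: Insulate, Frame walls, Rough electrical.
Demand: 1 + 3 + 1 = 5.

5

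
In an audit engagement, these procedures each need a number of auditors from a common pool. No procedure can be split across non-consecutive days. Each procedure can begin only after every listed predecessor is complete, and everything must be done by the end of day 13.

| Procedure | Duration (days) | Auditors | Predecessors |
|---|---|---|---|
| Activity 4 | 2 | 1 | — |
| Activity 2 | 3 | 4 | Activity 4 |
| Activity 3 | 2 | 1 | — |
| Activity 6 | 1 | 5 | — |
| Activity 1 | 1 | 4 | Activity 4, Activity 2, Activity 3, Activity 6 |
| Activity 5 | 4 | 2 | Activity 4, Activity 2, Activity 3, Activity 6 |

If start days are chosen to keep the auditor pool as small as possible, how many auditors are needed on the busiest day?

Early-start (Activity 4@1, Activity 2@3, Activity 3@1, Activity 6@1, Activity 1@6, Activity 5@6) gives peak 7: d1:7  d2:2  d3:4  d4:4  d5:4  d6:6  d7:2  d8:2  d9:2  d10:0  d11:0  d12:0  d13:0.
Shift Activity 6→6, Activity 1→7, Activity 5→8.
Schedule Activity 4@1, Activity 2@3, Activity 3@1, Activity 6@6, Activity 1@7, Activity 5@8: d1:2  d2:2  d3:4  d4:4  d5:4  d6:5  d7:4  d8:2  d9:2  d10:2  d11:2  d12:0  d13:0 — peak 5.

5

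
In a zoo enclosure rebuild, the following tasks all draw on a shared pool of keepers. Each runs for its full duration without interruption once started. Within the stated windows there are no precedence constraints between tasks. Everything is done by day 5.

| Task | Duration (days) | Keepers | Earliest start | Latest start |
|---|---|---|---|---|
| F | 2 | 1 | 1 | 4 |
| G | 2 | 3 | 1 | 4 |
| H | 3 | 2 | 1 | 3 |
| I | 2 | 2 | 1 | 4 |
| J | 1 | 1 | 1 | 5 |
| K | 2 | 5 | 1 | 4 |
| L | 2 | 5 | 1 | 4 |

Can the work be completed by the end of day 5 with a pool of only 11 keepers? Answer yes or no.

Schedule F@1, G@1, H@3, I@3, J@1, K@2, L@4: d1:5  d2:9  d3:9  d4:9  d5:7 — peak 9 ≤ 11.

yes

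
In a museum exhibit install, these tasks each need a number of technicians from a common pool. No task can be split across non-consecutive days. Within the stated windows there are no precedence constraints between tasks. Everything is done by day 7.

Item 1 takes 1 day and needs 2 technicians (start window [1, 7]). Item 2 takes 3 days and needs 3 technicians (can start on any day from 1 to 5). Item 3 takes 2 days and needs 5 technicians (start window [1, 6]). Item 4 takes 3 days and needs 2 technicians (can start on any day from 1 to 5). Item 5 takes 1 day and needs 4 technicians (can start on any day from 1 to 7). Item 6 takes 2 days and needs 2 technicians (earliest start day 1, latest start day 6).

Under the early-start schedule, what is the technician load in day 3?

5

At early start, day 3 has: Item 2, Item 4.
Demand: 3 + 2 = 5.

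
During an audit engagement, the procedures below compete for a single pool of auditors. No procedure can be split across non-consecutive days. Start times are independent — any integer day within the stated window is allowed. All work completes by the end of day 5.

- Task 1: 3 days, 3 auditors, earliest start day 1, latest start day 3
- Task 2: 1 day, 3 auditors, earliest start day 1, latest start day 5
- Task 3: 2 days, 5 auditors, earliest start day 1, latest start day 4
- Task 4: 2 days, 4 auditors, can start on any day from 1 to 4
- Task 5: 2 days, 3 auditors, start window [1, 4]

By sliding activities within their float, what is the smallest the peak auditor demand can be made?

8

Early-start (Task 1@1, Task 2@1, Task 3@1, Task 4@1, Task 5@1) gives peak 18: d1:18  d2:15  d3:3  d4:0  d5:0.
Shift Task 3→2, Task 4→4, Task 5→4.
Schedule Task 1@1, Task 2@1, Task 3@2, Task 4@4, Task 5@4: d1:6  d2:8  d3:8  d4:7  d5:7 — peak 8.
Total auditor-days = 36 over 5 days ⇒ peak ≥ ⌈36/5⌉ = 8, so 8 is optimal.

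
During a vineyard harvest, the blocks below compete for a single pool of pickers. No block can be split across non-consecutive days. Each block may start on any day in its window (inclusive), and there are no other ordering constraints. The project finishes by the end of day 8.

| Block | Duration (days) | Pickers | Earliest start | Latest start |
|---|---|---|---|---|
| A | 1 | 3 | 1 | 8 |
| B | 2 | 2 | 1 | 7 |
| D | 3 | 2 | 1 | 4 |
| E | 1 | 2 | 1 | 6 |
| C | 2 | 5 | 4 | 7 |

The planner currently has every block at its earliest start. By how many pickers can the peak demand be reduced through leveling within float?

Early-start peak: d1:9  d2:4  d3:2  d4:5  d5:5  d6:0  d7:0  d8:0 ⇒ 9.
Leveled (A@1, B@1, D@2, E@3, C@5): d1:5  d2:4  d3:4  d4:2  d5:5  d6:5  d7:0  d8:0 ⇒ 5.
Reduction 9 − 5 = 4.

4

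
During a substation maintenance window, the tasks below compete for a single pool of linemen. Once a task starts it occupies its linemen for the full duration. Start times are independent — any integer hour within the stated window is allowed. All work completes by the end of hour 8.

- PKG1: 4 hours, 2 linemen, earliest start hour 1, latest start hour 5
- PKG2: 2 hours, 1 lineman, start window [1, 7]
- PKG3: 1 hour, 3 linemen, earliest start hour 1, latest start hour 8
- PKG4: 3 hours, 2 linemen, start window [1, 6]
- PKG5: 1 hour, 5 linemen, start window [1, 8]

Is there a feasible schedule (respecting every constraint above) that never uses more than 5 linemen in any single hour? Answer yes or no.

yes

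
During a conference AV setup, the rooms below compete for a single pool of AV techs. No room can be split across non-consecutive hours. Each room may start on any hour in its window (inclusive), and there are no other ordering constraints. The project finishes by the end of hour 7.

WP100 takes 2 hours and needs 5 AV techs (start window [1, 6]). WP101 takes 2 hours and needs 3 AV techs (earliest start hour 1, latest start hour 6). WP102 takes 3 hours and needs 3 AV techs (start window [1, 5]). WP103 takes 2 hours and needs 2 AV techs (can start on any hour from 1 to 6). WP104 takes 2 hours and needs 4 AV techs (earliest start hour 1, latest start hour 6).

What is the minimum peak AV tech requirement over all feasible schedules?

6

Early-start (WP100@1, WP101@1, WP102@1, WP103@1, WP104@1) gives peak 17: h1:17  h2:17  h3:3  h4:0  h5:0  h6:0  h7:0.
Shift WP101→3, WP102→3, WP103→5, WP104→6.
Schedule WP100@1, WP101@3, WP102@3, WP103@5, WP104@6: h1:5  h2:5  h3:6  h4:6  h5:5  h6:6  h7:4 — peak 6.
Total AV tech-hours = 37 over 7 hours ⇒ peak ≥ ⌈37/7⌉ = 6, so 6 is optimal.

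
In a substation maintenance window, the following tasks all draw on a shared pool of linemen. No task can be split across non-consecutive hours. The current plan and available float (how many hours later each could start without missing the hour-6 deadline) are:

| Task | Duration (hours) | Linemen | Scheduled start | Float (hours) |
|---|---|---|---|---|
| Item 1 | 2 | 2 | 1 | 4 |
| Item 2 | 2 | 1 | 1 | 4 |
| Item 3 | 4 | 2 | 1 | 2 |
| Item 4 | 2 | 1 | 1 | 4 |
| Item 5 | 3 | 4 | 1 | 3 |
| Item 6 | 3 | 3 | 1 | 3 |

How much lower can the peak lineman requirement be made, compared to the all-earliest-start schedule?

6

Early-start peak: h1:13  h2:13  h3:9  h4:2  h5:0  h6:0 ⇒ 13.
Leveled (Item 1@1, Item 2@1, Item 3@3, Item 4@1, Item 5@4, Item 6@1): h1:7  h2:7  h3:5  h4:6  h5:6  h6:6 ⇒ 7.
Reduction 13 − 7 = 6.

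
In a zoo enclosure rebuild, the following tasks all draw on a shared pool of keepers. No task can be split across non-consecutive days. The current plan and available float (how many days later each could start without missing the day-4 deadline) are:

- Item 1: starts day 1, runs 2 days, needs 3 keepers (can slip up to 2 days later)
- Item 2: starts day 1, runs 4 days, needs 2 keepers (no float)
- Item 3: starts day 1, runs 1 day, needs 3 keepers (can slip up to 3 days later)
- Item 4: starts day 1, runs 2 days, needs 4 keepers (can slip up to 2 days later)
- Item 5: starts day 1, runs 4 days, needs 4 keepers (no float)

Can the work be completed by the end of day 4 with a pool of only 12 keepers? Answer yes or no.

yes

Schedule Item 1@1, Item 2@1, Item 3@1, Item 4@3, Item 5@1: d1:12  d2:9  d3:10  d4:10 — peak 12 ≤ 12.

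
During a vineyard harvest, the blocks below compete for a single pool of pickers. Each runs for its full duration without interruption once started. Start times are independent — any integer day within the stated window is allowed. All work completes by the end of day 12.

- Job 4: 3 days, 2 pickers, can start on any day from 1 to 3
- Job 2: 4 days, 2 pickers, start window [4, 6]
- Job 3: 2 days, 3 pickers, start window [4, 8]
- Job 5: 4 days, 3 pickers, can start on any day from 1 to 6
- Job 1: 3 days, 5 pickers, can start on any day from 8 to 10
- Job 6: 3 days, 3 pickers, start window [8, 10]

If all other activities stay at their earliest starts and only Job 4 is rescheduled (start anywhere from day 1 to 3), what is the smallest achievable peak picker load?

8

Job 4@1: d1:5  d2:5  d3:5  d4:8  d5:5  d6:2  d7:2  d8:8  d9:8  d10:8  d11:0  d12:0 → peak 8
Job 4@2: d1:3  d2:5  d3:5  d4:10  d5:5  d6:2  d7:2  d8:8  d9:8  d10:8  d11:0  d12:0 → peak 10
Job 4@3: d1:3  d2:3  d3:5  d4:10  d5:7  d6:2  d7:2  d8:8  d9:8  d10:8  d11:0  d12:0 → peak 10
Best is Job 4@1, peak 8.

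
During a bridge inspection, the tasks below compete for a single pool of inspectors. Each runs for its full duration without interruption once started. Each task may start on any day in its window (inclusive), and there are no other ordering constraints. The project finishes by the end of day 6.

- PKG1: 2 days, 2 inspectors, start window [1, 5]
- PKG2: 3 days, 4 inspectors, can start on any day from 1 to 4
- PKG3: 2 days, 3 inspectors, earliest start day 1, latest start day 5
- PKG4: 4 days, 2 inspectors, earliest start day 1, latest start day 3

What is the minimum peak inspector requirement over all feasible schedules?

6

Early-start (PKG1@1, PKG2@1, PKG3@1, PKG4@1) gives peak 11: d1:11  d2:11  d3:6  d4:2  d5:0  d6:0.
Shift PKG3→4, PKG4→3.
Schedule PKG1@1, PKG2@1, PKG3@4, PKG4@3: d1:6  d2:6  d3:6  d4:5  d5:5  d6:2 — peak 6.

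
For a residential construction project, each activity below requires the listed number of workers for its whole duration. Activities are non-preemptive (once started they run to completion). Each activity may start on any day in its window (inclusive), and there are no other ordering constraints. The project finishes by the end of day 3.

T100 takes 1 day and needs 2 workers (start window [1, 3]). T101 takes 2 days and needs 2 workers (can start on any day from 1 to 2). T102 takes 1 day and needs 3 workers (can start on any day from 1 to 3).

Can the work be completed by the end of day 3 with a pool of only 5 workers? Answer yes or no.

yes

Schedule T100@1, T101@1, T102@3: d1:4  d2:2  d3:3 — peak 4 ≤ 5.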